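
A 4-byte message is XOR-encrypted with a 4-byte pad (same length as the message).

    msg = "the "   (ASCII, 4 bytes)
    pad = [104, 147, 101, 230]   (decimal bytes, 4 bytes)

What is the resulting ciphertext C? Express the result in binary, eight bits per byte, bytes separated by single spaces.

00011100 11111011 00000000 11000110

XOR is its own inverse, so applying the key byte-wise gives the result directly.
74 ⊕ 68 = 1c
68 ⊕ 93 = fb
65 ⊕ 65 = 00
20 ⊕ e6 = c6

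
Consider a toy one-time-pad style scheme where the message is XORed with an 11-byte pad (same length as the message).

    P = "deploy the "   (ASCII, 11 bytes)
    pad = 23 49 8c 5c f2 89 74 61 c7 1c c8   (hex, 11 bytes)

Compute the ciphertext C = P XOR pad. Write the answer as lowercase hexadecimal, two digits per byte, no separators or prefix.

byte 0: 100 xor  35 =  71
byte 1: 101 xor  73 =  44
byte 2: 112 xor 140 = 252
byte 3: 108 xor  92 =  48
byte 4: 111 xor 242 = 157
byte 5: 121 xor 137 = 240
byte 6:  32 xor 116 =  84
byte 7: 116 xor  97 =  21
byte 8: 104 xor 199 = 175
byte 9: 101 xor  28 = 121
byte 10:  32 xor 200 = 232

472cfc309df05415af79e8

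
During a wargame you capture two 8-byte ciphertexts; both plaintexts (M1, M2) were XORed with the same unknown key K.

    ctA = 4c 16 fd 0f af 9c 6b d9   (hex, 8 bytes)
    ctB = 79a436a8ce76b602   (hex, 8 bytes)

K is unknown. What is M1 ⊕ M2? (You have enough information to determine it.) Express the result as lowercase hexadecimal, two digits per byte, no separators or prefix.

35b2cba761eadddb

ctA ⊕ ctB = (M1 ⊕ K) ⊕ (M2 ⊕ K) = M1 ⊕ M2 — the shared key cancels under XOR.
byte 0: 4c ^ 79 = 35
byte 1: 16 ^ a4 = b2
byte 2: fd ^ 36 = cb
byte 3: 0f ^ a8 = a7
byte 4: af ^ ce = 61
byte 5: 9c ^ 76 = ea
byte 6: 6b ^ b6 = dd
byte 7: d9 ^ 02 = db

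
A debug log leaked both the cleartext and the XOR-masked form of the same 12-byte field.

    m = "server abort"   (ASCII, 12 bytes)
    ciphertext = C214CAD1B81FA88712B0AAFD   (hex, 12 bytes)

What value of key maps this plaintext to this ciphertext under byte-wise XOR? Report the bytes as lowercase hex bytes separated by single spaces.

b1 71 b8 a7 dd 6d 88 e6 70 df d8 89

Since ciphertext = m ⊕ key, XORing both sides with m gives key = m ⊕ ciphertext.
115 ⊕ 194 = 177
101 ⊕  20 = 113
114 ⊕ 202 = 184
118 ⊕ 209 = 167
101 ⊕ 184 = 221
114 ⊕  31 = 109
 32 ⊕ 168 = 136
 97 ⊕ 135 = 230
 98 ⊕  18 = 112
111 ⊕ 176 = 223
114 ⊕ 170 = 216
116 ⊕ 253 = 137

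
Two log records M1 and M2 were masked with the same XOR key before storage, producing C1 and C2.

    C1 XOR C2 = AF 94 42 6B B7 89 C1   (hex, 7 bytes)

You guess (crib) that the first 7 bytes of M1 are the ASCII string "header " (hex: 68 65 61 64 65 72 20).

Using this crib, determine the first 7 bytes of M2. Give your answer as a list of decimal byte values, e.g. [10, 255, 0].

Since C1 ⊕ C2 = M1 ⊕ M2, XORing with the guessed M1 bytes yields the corresponding M2 bytes: M2 = (C1 ⊕ C2) ⊕ M1.
af XOR 68 = c7
94 XOR 65 = f1
42 XOR 61 = 23
6b XOR 64 = 0f
b7 XOR 65 = d2
89 XOR 72 = fb
c1 XOR 20 = e1

[199, 241, 35, 15, 210, 251, 225]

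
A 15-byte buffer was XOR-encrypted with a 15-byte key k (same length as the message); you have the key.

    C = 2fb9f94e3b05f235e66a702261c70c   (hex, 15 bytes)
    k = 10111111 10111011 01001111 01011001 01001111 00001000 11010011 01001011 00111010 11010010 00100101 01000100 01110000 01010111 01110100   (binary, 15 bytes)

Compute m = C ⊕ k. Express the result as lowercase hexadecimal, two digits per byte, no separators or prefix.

00101111 xor 10111111 = 10010000
10111001 xor 10111011 = 00000010
11111001 xor 01001111 = 10110110
01001110 xor 01011001 = 00010111
00111011 xor 01001111 = 01110100
00000101 xor 00001000 = 00001101
11110010 xor 11010011 = 00100001
00110101 xor 01001011 = 01111110
11100110 xor 00111010 = 11011100
01101010 xor 11010010 = 10111000
01110000 xor 00100101 = 01010101
00100010 xor 01000100 = 01100110
01100001 xor 01110000 = 00010001
11000111 xor 01010111 = 10010000
00001100 xor 01110100 = 01111000

9002b617740d217edcb85566119078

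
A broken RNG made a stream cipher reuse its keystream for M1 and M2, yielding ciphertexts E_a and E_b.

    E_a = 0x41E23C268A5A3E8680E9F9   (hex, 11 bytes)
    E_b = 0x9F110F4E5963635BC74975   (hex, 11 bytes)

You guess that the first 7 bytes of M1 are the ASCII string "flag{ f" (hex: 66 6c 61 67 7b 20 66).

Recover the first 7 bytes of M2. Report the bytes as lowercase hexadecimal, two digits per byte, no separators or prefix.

b89f520fa8193b

First, E_a ⊕ E_b = (M1 ⊕ K) ⊕ (M2 ⊕ K) = M1 ⊕ M2, so the key drops out. Then M2 = (M1 ⊕ M2) ⊕ M1 over the first 7 bytes.
byte 0: (41 XOR 9f) XOR 66 = de XOR 66 = b8
byte 1: (e2 XOR 11) XOR 6c = f3 XOR 6c = 9f
byte 2: (3c XOR 0f) XOR 61 = 33 XOR 61 = 52
byte 3: (26 XOR 4e) XOR 67 = 68 XOR 67 = 0f
byte 4: (8a XOR 59) XOR 7b = d3 XOR 7b = a8
byte 5: (5a XOR 63) XOR 20 = 39 XOR 20 = 19
byte 6: (3e XOR 63) XOR 66 = 5d XOR 66 = 3b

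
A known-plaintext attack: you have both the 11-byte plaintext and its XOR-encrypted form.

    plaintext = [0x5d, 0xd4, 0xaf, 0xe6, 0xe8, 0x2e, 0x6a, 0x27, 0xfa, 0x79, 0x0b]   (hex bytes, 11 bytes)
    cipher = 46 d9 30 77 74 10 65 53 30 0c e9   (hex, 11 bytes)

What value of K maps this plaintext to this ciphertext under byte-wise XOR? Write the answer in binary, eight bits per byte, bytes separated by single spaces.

00011011 00001101 10011111 10010001 10011100 00111110 00001111 01110100 11001010 01110101 11100010

Since cipher = plaintext ⊕ K, XORing both sides with plaintext gives K = plaintext ⊕ cipher.
5d ⊕ 46 = 1b
d4 ⊕ d9 = 0d
af ⊕ 30 = 9f
e6 ⊕ 77 = 91
e8 ⊕ 74 = 9c
2e ⊕ 10 = 3e
6a ⊕ 65 = 0f
27 ⊕ 53 = 74
fa ⊕ 30 = ca
79 ⊕ 0c = 75
0b ⊕ e9 = e2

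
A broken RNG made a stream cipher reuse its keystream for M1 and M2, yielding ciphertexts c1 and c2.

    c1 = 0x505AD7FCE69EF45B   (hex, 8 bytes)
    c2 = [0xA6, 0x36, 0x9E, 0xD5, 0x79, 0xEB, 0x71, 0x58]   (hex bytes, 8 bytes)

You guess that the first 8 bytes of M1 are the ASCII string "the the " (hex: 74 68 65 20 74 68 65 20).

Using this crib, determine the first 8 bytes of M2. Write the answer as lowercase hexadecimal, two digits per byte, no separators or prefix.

First, c1 ⊕ c2 = (M1 ⊕ K) ⊕ (M2 ⊕ K) = M1 ⊕ M2, so the key drops out. Then M2 = (M1 ⊕ M2) ⊕ M1 over the first 8 bytes.
byte 0: (50 XOR a6) XOR 74 = f6 XOR 74 = 82
byte 1: (5a XOR 36) XOR 68 = 6c XOR 68 = 04
byte 2: (d7 XOR 9e) XOR 65 = 49 XOR 65 = 2c
byte 3: (fc XOR d5) XOR 20 = 29 XOR 20 = 09
byte 4: (e6 XOR 79) XOR 74 = 9f XOR 74 = eb
byte 5: (9e XOR eb) XOR 68 = 75 XOR 68 = 1d
byte 6: (f4 XOR 71) XOR 65 = 85 XOR 65 = e0
byte 7: (5b XOR 58) XOR 20 = 03 XOR 20 = 23

82042c09eb1de023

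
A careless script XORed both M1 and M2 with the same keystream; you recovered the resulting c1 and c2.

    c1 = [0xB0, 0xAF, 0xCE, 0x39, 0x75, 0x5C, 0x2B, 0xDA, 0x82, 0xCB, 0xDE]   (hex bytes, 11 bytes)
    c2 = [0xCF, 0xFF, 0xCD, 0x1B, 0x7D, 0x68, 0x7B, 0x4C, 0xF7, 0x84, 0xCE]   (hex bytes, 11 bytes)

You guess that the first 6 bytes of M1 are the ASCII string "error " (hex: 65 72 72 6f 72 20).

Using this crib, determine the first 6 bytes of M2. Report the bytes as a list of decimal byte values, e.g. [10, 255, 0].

[26, 34, 113, 77, 122, 20]

First, c1 ⊕ c2 = (M1 ⊕ K) ⊕ (M2 ⊕ K) = M1 ⊕ M2, so the key drops out. Then M2 = (M1 ⊕ M2) ⊕ M1 over the first 6 bytes.
byte 0: (b0 xor cf) xor 65 = 7f xor 65 = 1a
byte 1: (af xor ff) xor 72 = 50 xor 72 = 22
byte 2: (ce xor cd) xor 72 = 03 xor 72 = 71
byte 3: (39 xor 1b) xor 6f = 22 xor 6f = 4d
byte 4: (75 xor 7d) xor 72 = 08 xor 72 = 7a
byte 5: (5c xor 68) xor 20 = 34 xor 20 = 14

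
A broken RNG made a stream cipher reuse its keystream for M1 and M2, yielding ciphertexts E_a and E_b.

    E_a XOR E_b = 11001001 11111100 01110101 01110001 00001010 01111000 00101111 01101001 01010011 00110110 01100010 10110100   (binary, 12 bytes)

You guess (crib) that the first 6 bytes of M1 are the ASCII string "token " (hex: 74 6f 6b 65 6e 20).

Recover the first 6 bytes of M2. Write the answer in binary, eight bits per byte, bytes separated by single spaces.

Since E_a ⊕ E_b = M1 ⊕ M2, XORing with the guessed M1 bytes yields the corresponding M2 bytes: M2 = (E_a ⊕ E_b) ⊕ M1.
c9 xor 74 = bd
fc xor 6f = 93
75 xor 6b = 1e
71 xor 65 = 14
0a xor 6e = 64
78 xor 20 = 58

10111101 10010011 00011110 00010100 01100100 01011000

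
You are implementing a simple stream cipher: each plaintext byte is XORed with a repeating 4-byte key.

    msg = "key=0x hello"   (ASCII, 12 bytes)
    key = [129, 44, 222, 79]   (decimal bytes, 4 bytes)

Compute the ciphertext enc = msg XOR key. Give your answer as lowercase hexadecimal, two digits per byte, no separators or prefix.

ea49a772b154fe27e440b220

The 4-byte key repeats, so the effective keystream is 81 2c de 4f 81 2c de 4f 81 2c de 4f.
byte 0: 6b ⊕ 81 = ea
byte 1: 65 ⊕ 2c = 49
byte 2: 79 ⊕ de = a7
byte 3: 3d ⊕ 4f = 72
byte 4: 30 ⊕ 81 = b1
byte 5: 78 ⊕ 2c = 54
byte 6: 20 ⊕ de = fe
byte 7: 68 ⊕ 4f = 27
byte 8: 65 ⊕ 81 = e4
byte 9: 6c ⊕ 2c = 40
byte 10: 6c ⊕ de = b2
byte 11: 6f ⊕ 4f = 20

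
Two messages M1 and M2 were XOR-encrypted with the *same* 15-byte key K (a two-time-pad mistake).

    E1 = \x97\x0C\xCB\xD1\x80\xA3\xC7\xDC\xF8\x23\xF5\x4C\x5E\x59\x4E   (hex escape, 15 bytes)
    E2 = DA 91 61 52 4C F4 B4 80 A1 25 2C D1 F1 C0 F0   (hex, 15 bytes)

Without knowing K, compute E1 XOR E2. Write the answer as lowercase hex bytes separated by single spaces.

4d 9d aa 83 cc 57 73 5c 59 06 d9 9d af 99 be

E1 ⊕ E2 = (M1 ⊕ K) ⊕ (M2 ⊕ K) = M1 ⊕ M2 — the shared key cancels under XOR.
byte 0: 10010111 ^ 11011010 = 01001101
byte 1: 00001100 ^ 10010001 = 10011101
byte 2: 11001011 ^ 01100001 = 10101010
byte 3: 11010001 ^ 01010010 = 10000011
byte 4: 10000000 ^ 01001100 = 11001100
byte 5: 10100011 ^ 11110100 = 01010111
byte 6: 11000111 ^ 10110100 = 01110011
byte 7: 11011100 ^ 10000000 = 01011100
byte 8: 11111000 ^ 10100001 = 01011001
byte 9: 00100011 ^ 00100101 = 00000110
byte 10: 11110101 ^ 00101100 = 11011001
byte 11: 01001100 ^ 11010001 = 10011101
byte 12: 01011110 ^ 11110001 = 10101111
byte 13: 01011001 ^ 11000000 = 10011001
byte 14: 01001110 ^ 11110000 = 10111110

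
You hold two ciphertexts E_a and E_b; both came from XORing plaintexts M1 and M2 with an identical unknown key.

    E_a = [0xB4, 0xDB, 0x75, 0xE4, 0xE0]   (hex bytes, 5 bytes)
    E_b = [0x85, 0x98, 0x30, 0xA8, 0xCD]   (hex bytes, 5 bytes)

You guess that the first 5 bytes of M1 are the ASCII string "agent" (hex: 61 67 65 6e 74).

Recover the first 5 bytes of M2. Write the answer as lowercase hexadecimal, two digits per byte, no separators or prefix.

5024202259

First, E_a ⊕ E_b = (M1 ⊕ K) ⊕ (M2 ⊕ K) = M1 ⊕ M2, so the key drops out. Then M2 = (M1 ⊕ M2) ⊕ M1 over the first 5 bytes.
byte 0: (b4 ^ 85) ^ 61 = 31 ^ 61 = 50
byte 1: (db ^ 98) ^ 67 = 43 ^ 67 = 24
byte 2: (75 ^ 30) ^ 65 = 45 ^ 65 = 20
byte 3: (e4 ^ a8) ^ 6e = 4c ^ 6e = 22
byte 4: (e0 ^ cd) ^ 74 = 2d ^ 74 = 59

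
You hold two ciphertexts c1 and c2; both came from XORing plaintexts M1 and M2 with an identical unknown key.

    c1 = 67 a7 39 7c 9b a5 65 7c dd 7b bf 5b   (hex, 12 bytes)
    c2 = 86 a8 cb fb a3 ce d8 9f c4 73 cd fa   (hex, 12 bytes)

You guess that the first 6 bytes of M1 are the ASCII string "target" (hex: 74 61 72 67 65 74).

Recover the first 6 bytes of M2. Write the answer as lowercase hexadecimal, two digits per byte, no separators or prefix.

956e80e05d1f

First, c1 ⊕ c2 = (M1 ⊕ K) ⊕ (M2 ⊕ K) = M1 ⊕ M2, so the key drops out. Then M2 = (M1 ⊕ M2) ⊕ M1 over the first 6 bytes.
byte 0: (67 ⊕ 86) ⊕ 74 = e1 ⊕ 74 = 95
byte 1: (a7 ⊕ a8) ⊕ 61 = 0f ⊕ 61 = 6e
byte 2: (39 ⊕ cb) ⊕ 72 = f2 ⊕ 72 = 80
byte 3: (7c ⊕ fb) ⊕ 67 = 87 ⊕ 67 = e0
byte 4: (9b ⊕ a3) ⊕ 65 = 38 ⊕ 65 = 5d
byte 5: (a5 ⊕ ce) ⊕ 74 = 6b ⊕ 74 = 1f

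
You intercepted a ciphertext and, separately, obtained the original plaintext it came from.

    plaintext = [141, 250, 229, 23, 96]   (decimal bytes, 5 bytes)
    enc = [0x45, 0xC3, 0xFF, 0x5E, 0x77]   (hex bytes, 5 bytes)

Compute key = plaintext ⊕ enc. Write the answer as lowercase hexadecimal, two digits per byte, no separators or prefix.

c8391a4917

Since enc = plaintext ⊕ key, XORing both sides with plaintext gives key = plaintext ⊕ enc.
8d ⊕ 45 = c8
fa ⊕ c3 = 39
e5 ⊕ ff = 1a
17 ⊕ 5e = 49
60 ⊕ 77 = 17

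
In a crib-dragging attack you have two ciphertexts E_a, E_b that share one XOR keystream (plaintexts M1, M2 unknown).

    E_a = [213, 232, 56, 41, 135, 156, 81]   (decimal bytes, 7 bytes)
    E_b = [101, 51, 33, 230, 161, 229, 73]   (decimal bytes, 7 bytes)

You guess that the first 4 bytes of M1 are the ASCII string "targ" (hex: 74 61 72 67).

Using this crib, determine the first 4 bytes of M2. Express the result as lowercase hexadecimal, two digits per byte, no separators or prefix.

c4ba6ba8

First, E_a ⊕ E_b = (M1 ⊕ K) ⊕ (M2 ⊕ K) = M1 ⊕ M2, so the key drops out. Then M2 = (M1 ⊕ M2) ⊕ M1 over the first 4 bytes.
byte 0: (d5 ⊕ 65) ⊕ 74 = b0 ⊕ 74 = c4
byte 1: (e8 ⊕ 33) ⊕ 61 = db ⊕ 61 = ba
byte 2: (38 ⊕ 21) ⊕ 72 = 19 ⊕ 72 = 6b
byte 3: (29 ⊕ e6) ⊕ 67 = cf ⊕ 67 = a8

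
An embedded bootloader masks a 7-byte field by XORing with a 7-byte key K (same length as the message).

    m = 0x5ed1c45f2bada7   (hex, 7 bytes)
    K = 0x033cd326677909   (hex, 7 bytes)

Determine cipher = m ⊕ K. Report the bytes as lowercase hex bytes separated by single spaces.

5d ed 17 79 4c d4 ae

01011110 xor 00000011 = 01011101
11010001 xor 00111100 = 11101101
11000100 xor 11010011 = 00010111
01011111 xor 00100110 = 01111001
00101011 xor 01100111 = 01001100
10101101 xor 01111001 = 11010100
10100111 xor 00001001 = 10101110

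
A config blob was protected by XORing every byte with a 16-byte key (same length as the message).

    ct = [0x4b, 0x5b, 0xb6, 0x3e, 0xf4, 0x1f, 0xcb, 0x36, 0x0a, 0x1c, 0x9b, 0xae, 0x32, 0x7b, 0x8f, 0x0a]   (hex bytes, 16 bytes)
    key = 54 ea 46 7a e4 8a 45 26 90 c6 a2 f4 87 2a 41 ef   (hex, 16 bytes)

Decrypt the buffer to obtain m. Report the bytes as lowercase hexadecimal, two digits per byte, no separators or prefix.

1fb1f04410958e109ada395ab551cee5

4b ^ 54 = 1f
5b ^ ea = b1
b6 ^ 46 = f0
3e ^ 7a = 44
f4 ^ e4 = 10
1f ^ 8a = 95
cb ^ 45 = 8e
36 ^ 26 = 10
0a ^ 90 = 9a
1c ^ c6 = da
9b ^ a2 = 39
ae ^ f4 = 5a
32 ^ 87 = b5
7b ^ 2a = 51
8f ^ 41 = ce
0a ^ ef = e5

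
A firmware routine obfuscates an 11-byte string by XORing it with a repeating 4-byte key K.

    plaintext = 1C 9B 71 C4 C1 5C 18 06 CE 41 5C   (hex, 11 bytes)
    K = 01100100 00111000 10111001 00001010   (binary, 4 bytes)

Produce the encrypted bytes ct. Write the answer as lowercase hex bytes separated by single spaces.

78 a3 c8 ce a5 64 a1 0c aa 79 e5

The 4-byte key repeats, so the effective keystream is 64 38 b9 0a 64 38 b9 0a 64 38 b9.
byte 0: 1c XOR 64 = 78
byte 1: 9b XOR 38 = a3
byte 2: 71 XOR b9 = c8
byte 3: c4 XOR 0a = ce
byte 4: c1 XOR 64 = a5
byte 5: 5c XOR 38 = 64
byte 6: 18 XOR b9 = a1
byte 7: 06 XOR 0a = 0c
byte 8: ce XOR 64 = aa
byte 9: 41 XOR 38 = 79
byte 10: 5c XOR b9 = e5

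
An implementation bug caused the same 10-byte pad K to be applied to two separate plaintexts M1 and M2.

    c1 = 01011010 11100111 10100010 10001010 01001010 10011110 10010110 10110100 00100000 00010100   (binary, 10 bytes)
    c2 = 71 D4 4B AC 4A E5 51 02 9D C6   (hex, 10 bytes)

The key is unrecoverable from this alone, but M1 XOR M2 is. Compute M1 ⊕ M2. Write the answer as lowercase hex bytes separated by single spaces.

c1 ⊕ c2 = (M1 ⊕ K) ⊕ (M2 ⊕ K) = M1 ⊕ M2 — the shared key cancels under XOR.
byte 0:  90 XOR 113 =  43
byte 1: 231 XOR 212 =  51
byte 2: 162 XOR  75 = 233
byte 3: 138 XOR 172 =  38
byte 4:  74 XOR  74 =   0
byte 5: 158 XOR 229 = 123
byte 6: 150 XOR  81 = 199
byte 7: 180 XOR   2 = 182
byte 8:  32 XOR 157 = 189
byte 9:  20 XOR 198 = 210

2b 33 e9 26 00 7b c7 b6 bd d2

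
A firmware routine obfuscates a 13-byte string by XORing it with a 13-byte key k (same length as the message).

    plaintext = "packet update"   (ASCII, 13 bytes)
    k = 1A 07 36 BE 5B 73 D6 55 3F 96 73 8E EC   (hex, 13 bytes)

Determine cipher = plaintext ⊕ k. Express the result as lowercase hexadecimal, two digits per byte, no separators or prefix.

XOR is its own inverse, so applying the key byte-wise gives the result directly.
byte 0: 70 ⊕ 1a = 6a
byte 1: 61 ⊕ 07 = 66
byte 2: 63 ⊕ 36 = 55
byte 3: 6b ⊕ be = d5
byte 4: 65 ⊕ 5b = 3e
byte 5: 74 ⊕ 73 = 07
byte 6: 20 ⊕ d6 = f6
byte 7: 75 ⊕ 55 = 20
byte 8: 70 ⊕ 3f = 4f
byte 9: 64 ⊕ 96 = f2
byte 10: 61 ⊕ 73 = 12
byte 11: 74 ⊕ 8e = fa
byte 12: 65 ⊕ ec = 89

6a6655d53e07f6204ff212fa89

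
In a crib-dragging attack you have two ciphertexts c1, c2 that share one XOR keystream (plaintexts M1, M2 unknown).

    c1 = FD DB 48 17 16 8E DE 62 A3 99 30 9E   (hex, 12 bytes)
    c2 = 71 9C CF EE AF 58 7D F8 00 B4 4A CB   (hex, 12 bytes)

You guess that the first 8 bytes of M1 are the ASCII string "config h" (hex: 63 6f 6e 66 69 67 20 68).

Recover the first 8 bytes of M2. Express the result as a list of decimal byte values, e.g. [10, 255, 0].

[239, 40, 233, 159, 208, 177, 131, 242]

First, c1 ⊕ c2 = (M1 ⊕ K) ⊕ (M2 ⊕ K) = M1 ⊕ M2, so the key drops out. Then M2 = (M1 ⊕ M2) ⊕ M1 over the first 8 bytes.
byte 0: (fd xor 71) xor 63 = 8c xor 63 = ef
byte 1: (db xor 9c) xor 6f = 47 xor 6f = 28
byte 2: (48 xor cf) xor 6e = 87 xor 6e = e9
byte 3: (17 xor ee) xor 66 = f9 xor 66 = 9f
byte 4: (16 xor af) xor 69 = b9 xor 69 = d0
byte 5: (8e xor 58) xor 67 = d6 xor 67 = b1
byte 6: (de xor 7d) xor 20 = a3 xor 20 = 83
byte 7: (62 xor f8) xor 68 = 9a xor 68 = f2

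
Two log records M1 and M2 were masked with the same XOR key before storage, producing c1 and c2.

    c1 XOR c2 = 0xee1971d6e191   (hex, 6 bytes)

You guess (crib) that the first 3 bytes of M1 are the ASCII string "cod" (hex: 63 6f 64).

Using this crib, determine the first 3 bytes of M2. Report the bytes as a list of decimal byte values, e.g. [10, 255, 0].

[141, 118, 21]

Since c1 ⊕ c2 = M1 ⊕ M2, XORing with the guessed M1 bytes yields the corresponding M2 bytes: M2 = (c1 ⊕ c2) ⊕ M1.
byte 0: ee ^ 63 = 8d
byte 1: 19 ^ 6f = 76
byte 2: 71 ^ 64 = 15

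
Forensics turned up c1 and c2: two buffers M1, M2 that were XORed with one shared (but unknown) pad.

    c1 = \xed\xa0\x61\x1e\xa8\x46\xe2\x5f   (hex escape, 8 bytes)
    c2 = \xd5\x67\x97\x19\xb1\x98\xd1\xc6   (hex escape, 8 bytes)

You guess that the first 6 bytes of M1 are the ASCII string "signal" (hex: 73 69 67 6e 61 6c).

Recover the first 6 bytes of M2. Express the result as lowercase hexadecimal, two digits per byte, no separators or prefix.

4bae916978b2

First, c1 ⊕ c2 = (M1 ⊕ K) ⊕ (M2 ⊕ K) = M1 ⊕ M2, so the key drops out. Then M2 = (M1 ⊕ M2) ⊕ M1 over the first 6 bytes.
byte 0: (ed ^ d5) ^ 73 = 38 ^ 73 = 4b
byte 1: (a0 ^ 67) ^ 69 = c7 ^ 69 = ae
byte 2: (61 ^ 97) ^ 67 = f6 ^ 67 = 91
byte 3: (1e ^ 19) ^ 6e = 07 ^ 6e = 69
byte 4: (a8 ^ b1) ^ 61 = 19 ^ 61 = 78
byte 5: (46 ^ 98) ^ 6c = de ^ 6c = b2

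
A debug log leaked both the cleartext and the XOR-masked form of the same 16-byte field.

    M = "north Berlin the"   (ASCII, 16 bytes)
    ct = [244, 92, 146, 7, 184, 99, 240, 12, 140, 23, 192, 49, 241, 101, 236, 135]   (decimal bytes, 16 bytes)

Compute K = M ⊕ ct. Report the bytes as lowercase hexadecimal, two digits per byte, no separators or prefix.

Since ct = M ⊕ K, XORing both sides with M gives K = M ⊕ ct.
byte 0: 01101110 xor 11110100 = 10011010
byte 1: 01101111 xor 01011100 = 00110011
byte 2: 01110010 xor 10010010 = 11100000
byte 3: 01110100 xor 00000111 = 01110011
byte 4: 01101000 xor 10111000 = 11010000
byte 5: 00100000 xor 01100011 = 01000011
byte 6: 01000010 xor 11110000 = 10110010
byte 7: 01100101 xor 00001100 = 01101001
byte 8: 01110010 xor 10001100 = 11111110
byte 9: 01101100 xor 00010111 = 01111011
byte 10: 01101001 xor 11000000 = 10101001
byte 11: 01101110 xor 00110001 = 01011111
byte 12: 00100000 xor 11110001 = 11010001
byte 13: 01110100 xor 01100101 = 00010001
byte 14: 01101000 xor 11101100 = 10000100
byte 15: 01100101 xor 10000111 = 11100010

9a33e073d043b269fe7ba95fd11184e2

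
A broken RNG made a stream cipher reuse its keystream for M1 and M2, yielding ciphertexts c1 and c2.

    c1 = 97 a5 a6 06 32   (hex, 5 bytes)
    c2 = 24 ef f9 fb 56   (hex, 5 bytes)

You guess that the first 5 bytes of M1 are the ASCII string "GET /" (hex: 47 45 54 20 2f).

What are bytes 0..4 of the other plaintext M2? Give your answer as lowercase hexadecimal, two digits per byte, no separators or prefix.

First, c1 ⊕ c2 = (M1 ⊕ K) ⊕ (M2 ⊕ K) = M1 ⊕ M2, so the key drops out. Then M2 = (M1 ⊕ M2) ⊕ M1 over the first 5 bytes.
byte 0: (97 ⊕ 24) ⊕ 47 = b3 ⊕ 47 = f4
byte 1: (a5 ⊕ ef) ⊕ 45 = 4a ⊕ 45 = 0f
byte 2: (a6 ⊕ f9) ⊕ 54 = 5f ⊕ 54 = 0b
byte 3: (06 ⊕ fb) ⊕ 20 = fd ⊕ 20 = dd
byte 4: (32 ⊕ 56) ⊕ 2f = 64 ⊕ 2f = 4b

f40f0bdd4b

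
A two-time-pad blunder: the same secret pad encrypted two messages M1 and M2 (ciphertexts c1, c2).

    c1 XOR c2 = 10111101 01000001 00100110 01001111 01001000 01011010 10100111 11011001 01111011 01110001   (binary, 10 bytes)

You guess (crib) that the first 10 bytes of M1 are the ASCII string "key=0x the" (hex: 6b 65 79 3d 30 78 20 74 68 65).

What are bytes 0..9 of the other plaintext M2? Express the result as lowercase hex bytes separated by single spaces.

d6 24 5f 72 78 22 87 ad 13 14

Since c1 ⊕ c2 = M1 ⊕ M2, XORing with the guessed M1 bytes yields the corresponding M2 bytes: M2 = (c1 ⊕ c2) ⊕ M1.
10111101 XOR 01101011 = 11010110
01000001 XOR 01100101 = 00100100
00100110 XOR 01111001 = 01011111
01001111 XOR 00111101 = 01110010
01001000 XOR 00110000 = 01111000
01011010 XOR 01111000 = 00100010
10100111 XOR 00100000 = 10000111
11011001 XOR 01110100 = 10101101
01111011 XOR 01101000 = 00010011
01110001 XOR 01100101 = 00010100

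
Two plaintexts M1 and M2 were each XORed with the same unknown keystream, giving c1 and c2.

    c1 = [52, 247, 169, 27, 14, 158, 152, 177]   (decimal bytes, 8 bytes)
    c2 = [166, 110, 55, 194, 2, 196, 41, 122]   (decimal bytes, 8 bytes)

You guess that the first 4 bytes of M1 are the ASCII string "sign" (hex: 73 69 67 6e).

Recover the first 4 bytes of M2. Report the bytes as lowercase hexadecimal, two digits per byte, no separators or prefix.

First, c1 ⊕ c2 = (M1 ⊕ K) ⊕ (M2 ⊕ K) = M1 ⊕ M2, so the key drops out. Then M2 = (M1 ⊕ M2) ⊕ M1 over the first 4 bytes.
byte 0: (34 ⊕ a6) ⊕ 73 = 92 ⊕ 73 = e1
byte 1: (f7 ⊕ 6e) ⊕ 69 = 99 ⊕ 69 = f0
byte 2: (a9 ⊕ 37) ⊕ 67 = 9e ⊕ 67 = f9
byte 3: (1b ⊕ c2) ⊕ 6e = d9 ⊕ 6e = b7

e1f0f9b7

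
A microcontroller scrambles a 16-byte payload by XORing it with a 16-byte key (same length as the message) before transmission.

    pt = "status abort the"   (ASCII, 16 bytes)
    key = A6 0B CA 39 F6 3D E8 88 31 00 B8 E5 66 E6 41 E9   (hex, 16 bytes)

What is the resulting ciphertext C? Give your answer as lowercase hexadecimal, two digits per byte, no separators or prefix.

XOR is its own inverse, so applying the key byte-wise gives the result directly.
byte 0: 73 ⊕ a6 = d5
byte 1: 74 ⊕ 0b = 7f
byte 2: 61 ⊕ ca = ab
byte 3: 74 ⊕ 39 = 4d
byte 4: 75 ⊕ f6 = 83
byte 5: 73 ⊕ 3d = 4e
byte 6: 20 ⊕ e8 = c8
byte 7: 61 ⊕ 88 = e9
byte 8: 62 ⊕ 31 = 53
byte 9: 6f ⊕ 00 = 6f
byte 10: 72 ⊕ b8 = ca
byte 11: 74 ⊕ e5 = 91
byte 12: 20 ⊕ 66 = 46
byte 13: 74 ⊕ e6 = 92
byte 14: 68 ⊕ 41 = 29
byte 15: 65 ⊕ e9 = 8c

d57fab4d834ec8e9536fca914692298c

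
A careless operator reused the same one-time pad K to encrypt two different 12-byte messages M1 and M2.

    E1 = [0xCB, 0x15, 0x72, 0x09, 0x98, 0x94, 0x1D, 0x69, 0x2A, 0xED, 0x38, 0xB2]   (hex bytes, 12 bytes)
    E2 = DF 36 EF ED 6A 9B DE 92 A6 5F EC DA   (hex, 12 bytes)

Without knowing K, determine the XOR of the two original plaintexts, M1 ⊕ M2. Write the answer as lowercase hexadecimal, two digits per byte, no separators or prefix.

14239de4f20fc3fb8cb2d468

E1 ⊕ E2 = (M1 ⊕ K) ⊕ (M2 ⊕ K) = M1 ⊕ M2 — the shared key cancels under XOR.
11001011 XOR 11011111 = 00010100
00010101 XOR 00110110 = 00100011
01110010 XOR 11101111 = 10011101
00001001 XOR 11101101 = 11100100
10011000 XOR 01101010 = 11110010
10010100 XOR 10011011 = 00001111
00011101 XOR 11011110 = 11000011
01101001 XOR 10010010 = 11111011
00101010 XOR 10100110 = 10001100
11101101 XOR 01011111 = 10110010
00111000 XOR 11101100 = 11010100
10110010 XOR 11011010 = 01101000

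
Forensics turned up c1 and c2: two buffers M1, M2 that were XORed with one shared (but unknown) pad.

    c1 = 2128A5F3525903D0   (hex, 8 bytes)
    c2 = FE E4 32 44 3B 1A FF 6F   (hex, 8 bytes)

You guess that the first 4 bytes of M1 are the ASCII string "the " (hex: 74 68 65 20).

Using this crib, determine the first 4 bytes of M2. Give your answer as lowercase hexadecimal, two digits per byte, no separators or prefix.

First, c1 ⊕ c2 = (M1 ⊕ K) ⊕ (M2 ⊕ K) = M1 ⊕ M2, so the key drops out. Then M2 = (M1 ⊕ M2) ⊕ M1 over the first 4 bytes.
byte 0: (21 ^ fe) ^ 74 = df ^ 74 = ab
byte 1: (28 ^ e4) ^ 68 = cc ^ 68 = a4
byte 2: (a5 ^ 32) ^ 65 = 97 ^ 65 = f2
byte 3: (f3 ^ 44) ^ 20 = b7 ^ 20 = 97

aba4f297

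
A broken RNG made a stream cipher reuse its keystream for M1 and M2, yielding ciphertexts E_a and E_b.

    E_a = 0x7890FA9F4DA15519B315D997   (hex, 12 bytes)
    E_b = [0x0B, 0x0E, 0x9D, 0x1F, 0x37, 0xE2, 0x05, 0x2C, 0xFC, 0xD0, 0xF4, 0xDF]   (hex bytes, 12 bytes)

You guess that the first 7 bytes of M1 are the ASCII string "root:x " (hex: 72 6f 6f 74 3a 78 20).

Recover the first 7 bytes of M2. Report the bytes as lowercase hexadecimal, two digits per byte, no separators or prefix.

01f108f4403b70

First, E_a ⊕ E_b = (M1 ⊕ K) ⊕ (M2 ⊕ K) = M1 ⊕ M2, so the key drops out. Then M2 = (M1 ⊕ M2) ⊕ M1 over the first 7 bytes.
byte 0: (78 ^ 0b) ^ 72 = 73 ^ 72 = 01
byte 1: (90 ^ 0e) ^ 6f = 9e ^ 6f = f1
byte 2: (fa ^ 9d) ^ 6f = 67 ^ 6f = 08
byte 3: (9f ^ 1f) ^ 74 = 80 ^ 74 = f4
byte 4: (4d ^ 37) ^ 3a = 7a ^ 3a = 40
byte 5: (a1 ^ e2) ^ 78 = 43 ^ 78 = 3b
byte 6: (55 ^ 05) ^ 20 = 50 ^ 20 = 70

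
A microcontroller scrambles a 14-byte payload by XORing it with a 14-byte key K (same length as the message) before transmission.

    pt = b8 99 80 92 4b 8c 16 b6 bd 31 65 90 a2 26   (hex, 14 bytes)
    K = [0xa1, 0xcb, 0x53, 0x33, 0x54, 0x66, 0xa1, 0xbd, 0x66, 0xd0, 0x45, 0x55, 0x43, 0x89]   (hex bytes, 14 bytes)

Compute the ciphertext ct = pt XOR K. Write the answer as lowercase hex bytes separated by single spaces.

19 52 d3 a1 1f ea b7 0b db e1 20 c5 e1 af

XOR is its own inverse, so applying the key byte-wise gives the result directly.
10111000 XOR 10100001 = 00011001
10011001 XOR 11001011 = 01010010
10000000 XOR 01010011 = 11010011
10010010 XOR 00110011 = 10100001
01001011 XOR 01010100 = 00011111
10001100 XOR 01100110 = 11101010
00010110 XOR 10100001 = 10110111
10110110 XOR 10111101 = 00001011
10111101 XOR 01100110 = 11011011
00110001 XOR 11010000 = 11100001
01100101 XOR 01000101 = 00100000
10010000 XOR 01010101 = 11000101
10100010 XOR 01000011 = 11100001
00100110 XOR 10001001 = 10101111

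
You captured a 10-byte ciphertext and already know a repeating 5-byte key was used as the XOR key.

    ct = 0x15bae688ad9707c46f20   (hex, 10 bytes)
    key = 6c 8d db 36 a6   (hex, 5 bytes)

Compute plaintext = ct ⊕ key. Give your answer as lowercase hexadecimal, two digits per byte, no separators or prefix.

79373dbe0bfb8a1f5986

The 5-byte key repeats, so the effective keystream is 6c 8d db 36 a6 6c 8d db 36 a6.
byte 0:  21 ⊕ 108 = 121
byte 1: 186 ⊕ 141 =  55
byte 2: 230 ⊕ 219 =  61
byte 3: 136 ⊕  54 = 190
byte 4: 173 ⊕ 166 =  11
byte 5: 151 ⊕ 108 = 251
byte 6:   7 ⊕ 141 = 138
byte 7: 196 ⊕ 219 =  31
byte 8: 111 ⊕  54 =  89
byte 9:  32 ⊕ 166 = 134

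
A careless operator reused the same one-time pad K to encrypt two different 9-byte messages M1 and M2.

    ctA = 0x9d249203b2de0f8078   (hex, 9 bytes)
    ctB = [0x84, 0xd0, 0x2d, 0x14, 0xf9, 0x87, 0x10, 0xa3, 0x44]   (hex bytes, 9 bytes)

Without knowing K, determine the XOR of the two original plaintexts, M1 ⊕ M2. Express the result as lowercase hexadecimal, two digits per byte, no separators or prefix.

ctA ⊕ ctB = (M1 ⊕ K) ⊕ (M2 ⊕ K) = M1 ⊕ M2 — the shared key cancels under XOR.
9d XOR 84 = 19
24 XOR d0 = f4
92 XOR 2d = bf
03 XOR 14 = 17
b2 XOR f9 = 4b
de XOR 87 = 59
0f XOR 10 = 1f
80 XOR a3 = 23
78 XOR 44 = 3c

19f4bf174b591f233c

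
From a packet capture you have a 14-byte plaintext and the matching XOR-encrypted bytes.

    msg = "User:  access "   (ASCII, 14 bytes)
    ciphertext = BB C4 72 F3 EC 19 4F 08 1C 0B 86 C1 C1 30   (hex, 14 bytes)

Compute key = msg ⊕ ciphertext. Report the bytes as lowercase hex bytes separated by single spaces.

Since ciphertext = msg ⊕ key, XORing both sides with msg gives key = msg ⊕ ciphertext.
55 xor bb = ee
73 xor c4 = b7
65 xor 72 = 17
72 xor f3 = 81
3a xor ec = d6
20 xor 19 = 39
20 xor 4f = 6f
61 xor 08 = 69
63 xor 1c = 7f
63 xor 0b = 68
65 xor 86 = e3
73 xor c1 = b2
73 xor c1 = b2
20 xor 30 = 10

ee b7 17 81 d6 39 6f 69 7f 68 e3 b2 b2 10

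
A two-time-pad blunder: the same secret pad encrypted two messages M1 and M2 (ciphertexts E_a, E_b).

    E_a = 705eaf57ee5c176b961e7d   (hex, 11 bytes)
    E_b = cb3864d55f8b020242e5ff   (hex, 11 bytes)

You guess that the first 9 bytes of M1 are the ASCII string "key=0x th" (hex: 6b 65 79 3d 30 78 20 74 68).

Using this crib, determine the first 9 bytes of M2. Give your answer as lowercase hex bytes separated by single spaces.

d0 03 b2 bf 81 af 35 1d bc

First, E_a ⊕ E_b = (M1 ⊕ K) ⊕ (M2 ⊕ K) = M1 ⊕ M2, so the key drops out. Then M2 = (M1 ⊕ M2) ⊕ M1 over the first 9 bytes.
byte 0: (70 xor cb) xor 6b = bb xor 6b = d0
byte 1: (5e xor 38) xor 65 = 66 xor 65 = 03
byte 2: (af xor 64) xor 79 = cb xor 79 = b2
byte 3: (57 xor d5) xor 3d = 82 xor 3d = bf
byte 4: (ee xor 5f) xor 30 = b1 xor 30 = 81
byte 5: (5c xor 8b) xor 78 = d7 xor 78 = af
byte 6: (17 xor 02) xor 20 = 15 xor 20 = 35
byte 7: (6b xor 02) xor 74 = 69 xor 74 = 1d
byte 8: (96 xor 42) xor 68 = d4 xor 68 = bc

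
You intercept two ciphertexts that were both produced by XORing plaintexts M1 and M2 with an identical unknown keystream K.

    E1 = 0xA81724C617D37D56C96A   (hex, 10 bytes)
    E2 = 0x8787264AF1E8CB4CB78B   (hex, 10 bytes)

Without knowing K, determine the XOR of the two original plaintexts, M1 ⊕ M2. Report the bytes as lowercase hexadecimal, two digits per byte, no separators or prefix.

2f90028ce63bb61a7ee1

E1 ⊕ E2 = (M1 ⊕ K) ⊕ (M2 ⊕ K) = M1 ⊕ M2 — the shared key cancels under XOR.
a8 XOR 87 = 2f
17 XOR 87 = 90
24 XOR 26 = 02
c6 XOR 4a = 8c
17 XOR f1 = e6
d3 XOR e8 = 3b
7d XOR cb = b6
56 XOR 4c = 1a
c9 XOR b7 = 7e
6a XOR 8b = e1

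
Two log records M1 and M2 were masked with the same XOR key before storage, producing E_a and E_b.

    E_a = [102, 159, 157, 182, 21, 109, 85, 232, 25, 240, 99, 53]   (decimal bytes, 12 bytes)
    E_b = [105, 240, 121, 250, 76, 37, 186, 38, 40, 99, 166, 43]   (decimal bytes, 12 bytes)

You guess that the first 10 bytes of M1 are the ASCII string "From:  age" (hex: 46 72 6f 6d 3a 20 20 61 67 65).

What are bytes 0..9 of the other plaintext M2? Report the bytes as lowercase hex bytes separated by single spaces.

First, E_a ⊕ E_b = (M1 ⊕ K) ⊕ (M2 ⊕ K) = M1 ⊕ M2, so the key drops out. Then M2 = (M1 ⊕ M2) ⊕ M1 over the first 10 bytes.
byte 0: (66 ^ 69) ^ 46 = 0f ^ 46 = 49
byte 1: (9f ^ f0) ^ 72 = 6f ^ 72 = 1d
byte 2: (9d ^ 79) ^ 6f = e4 ^ 6f = 8b
byte 3: (b6 ^ fa) ^ 6d = 4c ^ 6d = 21
byte 4: (15 ^ 4c) ^ 3a = 59 ^ 3a = 63
byte 5: (6d ^ 25) ^ 20 = 48 ^ 20 = 68
byte 6: (55 ^ ba) ^ 20 = ef ^ 20 = cf
byte 7: (e8 ^ 26) ^ 61 = ce ^ 61 = af
byte 8: (19 ^ 28) ^ 67 = 31 ^ 67 = 56
byte 9: (f0 ^ 63) ^ 65 = 93 ^ 65 = f6

49 1d 8b 21 63 68 cf af 56 f6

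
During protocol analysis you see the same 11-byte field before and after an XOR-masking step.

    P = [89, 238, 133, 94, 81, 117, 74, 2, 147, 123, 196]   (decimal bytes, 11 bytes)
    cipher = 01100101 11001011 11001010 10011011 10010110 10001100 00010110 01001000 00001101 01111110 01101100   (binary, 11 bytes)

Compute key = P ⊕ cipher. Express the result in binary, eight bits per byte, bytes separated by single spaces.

Since cipher = P ⊕ key, XORing both sides with P gives key = P ⊕ cipher.
byte 0: 59 ^ 65 = 3c
byte 1: ee ^ cb = 25
byte 2: 85 ^ ca = 4f
byte 3: 5e ^ 9b = c5
byte 4: 51 ^ 96 = c7
byte 5: 75 ^ 8c = f9
byte 6: 4a ^ 16 = 5c
byte 7: 02 ^ 48 = 4a
byte 8: 93 ^ 0d = 9e
byte 9: 7b ^ 7e = 05
byte 10: c4 ^ 6c = a8

00111100 00100101 01001111 11000101 11000111 11111001 01011100 01001010 10011110 00000101 10101000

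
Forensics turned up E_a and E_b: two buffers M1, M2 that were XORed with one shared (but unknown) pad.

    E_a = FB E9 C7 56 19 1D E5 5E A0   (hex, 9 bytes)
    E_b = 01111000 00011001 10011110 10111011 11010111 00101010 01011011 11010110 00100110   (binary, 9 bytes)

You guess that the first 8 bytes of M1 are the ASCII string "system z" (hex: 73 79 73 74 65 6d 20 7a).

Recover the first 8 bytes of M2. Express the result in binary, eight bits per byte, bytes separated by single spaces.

11110000 10001001 00101010 10011001 10101011 01011010 10011110 11110010

First, E_a ⊕ E_b = (M1 ⊕ K) ⊕ (M2 ⊕ K) = M1 ⊕ M2, so the key drops out. Then M2 = (M1 ⊕ M2) ⊕ M1 over the first 8 bytes.
byte 0: (fb ^ 78) ^ 73 = 83 ^ 73 = f0
byte 1: (e9 ^ 19) ^ 79 = f0 ^ 79 = 89
byte 2: (c7 ^ 9e) ^ 73 = 59 ^ 73 = 2a
byte 3: (56 ^ bb) ^ 74 = ed ^ 74 = 99
byte 4: (19 ^ d7) ^ 65 = ce ^ 65 = ab
byte 5: (1d ^ 2a) ^ 6d = 37 ^ 6d = 5a
byte 6: (e5 ^ 5b) ^ 20 = be ^ 20 = 9e
byte 7: (5e ^ d6) ^ 7a = 88 ^ 7a = f2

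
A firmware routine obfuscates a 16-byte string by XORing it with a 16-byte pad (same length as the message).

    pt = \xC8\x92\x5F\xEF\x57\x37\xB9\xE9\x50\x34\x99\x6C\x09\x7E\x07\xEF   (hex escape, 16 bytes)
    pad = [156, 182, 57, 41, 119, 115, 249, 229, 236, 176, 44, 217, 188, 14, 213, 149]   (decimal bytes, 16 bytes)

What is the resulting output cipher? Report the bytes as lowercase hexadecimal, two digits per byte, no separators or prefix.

11001000 ^ 10011100 = 01010100
10010010 ^ 10110110 = 00100100
01011111 ^ 00111001 = 01100110
11101111 ^ 00101001 = 11000110
01010111 ^ 01110111 = 00100000
00110111 ^ 01110011 = 01000100
10111001 ^ 11111001 = 01000000
11101001 ^ 11100101 = 00001100
01010000 ^ 11101100 = 10111100
00110100 ^ 10110000 = 10000100
10011001 ^ 00101100 = 10110101
01101100 ^ 11011001 = 10110101
00001001 ^ 10111100 = 10110101
01111110 ^ 00001110 = 01110000
00000111 ^ 11010101 = 11010010
11101111 ^ 10010101 = 01111010

542466c62044400cbc84b5b5b570d27a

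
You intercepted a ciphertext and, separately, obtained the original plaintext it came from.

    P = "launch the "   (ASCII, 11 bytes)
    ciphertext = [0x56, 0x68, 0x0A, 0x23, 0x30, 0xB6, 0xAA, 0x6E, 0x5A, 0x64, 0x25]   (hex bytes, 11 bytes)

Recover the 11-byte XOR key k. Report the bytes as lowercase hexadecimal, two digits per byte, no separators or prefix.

3a097f4d53de8a1a320105

Since ciphertext = P ⊕ k, XORing both sides with P gives k = P ⊕ ciphertext.
byte 0: 6c XOR 56 = 3a
byte 1: 61 XOR 68 = 09
byte 2: 75 XOR 0a = 7f
byte 3: 6e XOR 23 = 4d
byte 4: 63 XOR 30 = 53
byte 5: 68 XOR b6 = de
byte 6: 20 XOR aa = 8a
byte 7: 74 XOR 6e = 1a
byte 8: 68 XOR 5a = 32
byte 9: 65 XOR 64 = 01
byte 10: 20 XOR 25 = 05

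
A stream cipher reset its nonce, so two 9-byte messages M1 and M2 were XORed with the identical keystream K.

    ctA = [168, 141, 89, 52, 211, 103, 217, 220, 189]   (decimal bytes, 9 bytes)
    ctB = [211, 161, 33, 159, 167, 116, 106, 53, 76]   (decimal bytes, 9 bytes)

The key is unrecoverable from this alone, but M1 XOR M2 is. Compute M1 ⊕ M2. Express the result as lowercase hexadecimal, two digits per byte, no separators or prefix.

ctA ⊕ ctB = (M1 ⊕ K) ⊕ (M2 ⊕ K) = M1 ⊕ M2 — the shared key cancels under XOR.
a8 ^ d3 = 7b
8d ^ a1 = 2c
59 ^ 21 = 78
34 ^ 9f = ab
d3 ^ a7 = 74
67 ^ 74 = 13
d9 ^ 6a = b3
dc ^ 35 = e9
bd ^ 4c = f1

7b2c78ab7413b3e9f1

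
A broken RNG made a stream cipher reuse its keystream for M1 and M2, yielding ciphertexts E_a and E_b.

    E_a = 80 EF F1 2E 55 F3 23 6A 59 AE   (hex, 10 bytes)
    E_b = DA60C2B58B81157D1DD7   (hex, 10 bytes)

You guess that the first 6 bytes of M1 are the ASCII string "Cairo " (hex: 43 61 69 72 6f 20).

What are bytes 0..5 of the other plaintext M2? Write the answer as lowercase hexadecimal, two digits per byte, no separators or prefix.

19ee5ae9b152

First, E_a ⊕ E_b = (M1 ⊕ K) ⊕ (M2 ⊕ K) = M1 ⊕ M2, so the key drops out. Then M2 = (M1 ⊕ M2) ⊕ M1 over the first 6 bytes.
byte 0: (80 ⊕ da) ⊕ 43 = 5a ⊕ 43 = 19
byte 1: (ef ⊕ 60) ⊕ 61 = 8f ⊕ 61 = ee
byte 2: (f1 ⊕ c2) ⊕ 69 = 33 ⊕ 69 = 5a
byte 3: (2e ⊕ b5) ⊕ 72 = 9b ⊕ 72 = e9
byte 4: (55 ⊕ 8b) ⊕ 6f = de ⊕ 6f = b1
byte 5: (f3 ⊕ 81) ⊕ 20 = 72 ⊕ 20 = 52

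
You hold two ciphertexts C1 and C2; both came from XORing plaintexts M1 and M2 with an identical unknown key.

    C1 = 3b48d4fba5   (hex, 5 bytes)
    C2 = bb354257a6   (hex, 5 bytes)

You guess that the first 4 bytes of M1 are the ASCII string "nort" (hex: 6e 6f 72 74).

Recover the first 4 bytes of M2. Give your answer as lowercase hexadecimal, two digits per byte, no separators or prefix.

ee12e4d8

First, C1 ⊕ C2 = (M1 ⊕ K) ⊕ (M2 ⊕ K) = M1 ⊕ M2, so the key drops out. Then M2 = (M1 ⊕ M2) ⊕ M1 over the first 4 bytes.
byte 0: (3b xor bb) xor 6e = 80 xor 6e = ee
byte 1: (48 xor 35) xor 6f = 7d xor 6f = 12
byte 2: (d4 xor 42) xor 72 = 96 xor 72 = e4
byte 3: (fb xor 57) xor 74 = ac xor 74 = d8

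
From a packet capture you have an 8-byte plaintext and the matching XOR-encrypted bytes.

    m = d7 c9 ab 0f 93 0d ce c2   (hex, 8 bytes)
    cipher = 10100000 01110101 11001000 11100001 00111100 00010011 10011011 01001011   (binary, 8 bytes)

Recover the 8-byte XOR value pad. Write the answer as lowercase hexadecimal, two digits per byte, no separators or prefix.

Since cipher = m ⊕ pad, XORing both sides with m gives pad = m ⊕ cipher.
byte 0: d7 xor a0 = 77
byte 1: c9 xor 75 = bc
byte 2: ab xor c8 = 63
byte 3: 0f xor e1 = ee
byte 4: 93 xor 3c = af
byte 5: 0d xor 13 = 1e
byte 6: ce xor 9b = 55
byte 7: c2 xor 4b = 89

77bc63eeaf1e5589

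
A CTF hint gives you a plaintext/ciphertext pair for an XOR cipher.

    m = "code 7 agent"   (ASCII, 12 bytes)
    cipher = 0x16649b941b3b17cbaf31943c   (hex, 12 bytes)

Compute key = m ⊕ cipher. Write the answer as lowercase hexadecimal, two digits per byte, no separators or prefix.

750bfff13b0c37aac854fa48

Since cipher = m ⊕ key, XORing both sides with m gives key = m ⊕ cipher.
63 xor 16 = 75
6f xor 64 = 0b
64 xor 9b = ff
65 xor 94 = f1
20 xor 1b = 3b
37 xor 3b = 0c
20 xor 17 = 37
61 xor cb = aa
67 xor af = c8
65 xor 31 = 54
6e xor 94 = fa
74 xor 3c = 48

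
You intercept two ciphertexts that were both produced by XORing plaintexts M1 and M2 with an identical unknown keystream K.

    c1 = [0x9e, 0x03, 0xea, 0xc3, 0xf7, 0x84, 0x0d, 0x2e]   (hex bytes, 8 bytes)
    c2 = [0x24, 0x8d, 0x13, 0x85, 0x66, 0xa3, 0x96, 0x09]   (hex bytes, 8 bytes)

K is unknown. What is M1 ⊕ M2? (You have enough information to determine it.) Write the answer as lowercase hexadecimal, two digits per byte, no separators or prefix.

c1 ⊕ c2 = (M1 ⊕ K) ⊕ (M2 ⊕ K) = M1 ⊕ M2 — the shared key cancels under XOR.
byte 0: 9e ⊕ 24 = ba
byte 1: 03 ⊕ 8d = 8e
byte 2: ea ⊕ 13 = f9
byte 3: c3 ⊕ 85 = 46
byte 4: f7 ⊕ 66 = 91
byte 5: 84 ⊕ a3 = 27
byte 6: 0d ⊕ 96 = 9b
byte 7: 2e ⊕ 09 = 27

ba8ef94691279b27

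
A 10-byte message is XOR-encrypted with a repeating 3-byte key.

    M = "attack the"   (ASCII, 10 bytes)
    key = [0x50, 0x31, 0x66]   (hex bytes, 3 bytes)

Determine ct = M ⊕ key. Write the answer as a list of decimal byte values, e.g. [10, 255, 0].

[49, 69, 18, 49, 82, 13, 112, 69, 14, 53]

The 3-byte key repeats, so the effective keystream is 50 31 66 50 31 66 50 31 66 50.
byte 0: 61 xor 50 = 31
byte 1: 74 xor 31 = 45
byte 2: 74 xor 66 = 12
byte 3: 61 xor 50 = 31
byte 4: 63 xor 31 = 52
byte 5: 6b xor 66 = 0d
byte 6: 20 xor 50 = 70
byte 7: 74 xor 31 = 45
byte 8: 68 xor 66 = 0e
byte 9: 65 xor 50 = 35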